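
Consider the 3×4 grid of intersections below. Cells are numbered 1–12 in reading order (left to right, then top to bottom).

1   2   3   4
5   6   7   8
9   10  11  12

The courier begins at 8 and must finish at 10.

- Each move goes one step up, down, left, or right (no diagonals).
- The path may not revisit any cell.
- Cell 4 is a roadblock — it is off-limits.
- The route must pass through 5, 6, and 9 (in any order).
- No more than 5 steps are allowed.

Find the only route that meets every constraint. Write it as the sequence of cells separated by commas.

8, 7, 6, 5, 9, 10

The 5-move cap with required stops at 5, 6, 9 leaves no slack for detours.
Route from 8: left 3 to 5, down 1 to 9, right 1 to 10 — 5 moves in all.
Check: all required cells visited; 5 ≤ 5 moves.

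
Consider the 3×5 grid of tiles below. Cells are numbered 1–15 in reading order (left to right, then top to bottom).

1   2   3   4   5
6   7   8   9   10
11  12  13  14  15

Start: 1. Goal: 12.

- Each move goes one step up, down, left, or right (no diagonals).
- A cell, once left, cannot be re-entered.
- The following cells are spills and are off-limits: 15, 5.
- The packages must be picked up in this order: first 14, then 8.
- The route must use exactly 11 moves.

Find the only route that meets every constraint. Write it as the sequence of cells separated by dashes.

1 - 2 - 3 - 4 - 9 - 14 - 13 - 8 - 7 - 6 - 11 - 12

The waypoints must appear in the order 14, 8, with no cell reused.
Route from 1: 3× right (reaching 4), 2× down (reaching 14), left to 13, up to 8, 2× left (reaching 6), down to 11, right to 12 — 11 moves in all.
Check: order respected (14 at step 5, 8 at step 7); 11 moves as required.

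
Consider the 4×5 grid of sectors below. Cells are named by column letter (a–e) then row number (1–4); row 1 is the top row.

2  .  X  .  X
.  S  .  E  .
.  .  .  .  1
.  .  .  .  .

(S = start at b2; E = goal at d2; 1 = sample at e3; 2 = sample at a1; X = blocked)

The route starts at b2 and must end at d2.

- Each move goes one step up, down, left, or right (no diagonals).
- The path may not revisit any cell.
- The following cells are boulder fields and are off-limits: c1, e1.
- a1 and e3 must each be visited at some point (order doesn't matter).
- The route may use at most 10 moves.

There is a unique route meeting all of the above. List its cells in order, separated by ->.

The 10-move cap with required stops at a1, e3 leaves no slack for detours.
Route from b2: up 1 to b1, left 1 to a1, down 2 to a3, right 4 to e3, up 1 to e2, left 1 to d2 — 10 moves in all.
Check: all required cells visited; 10 ≤ 10 moves.

b2 -> b1 -> a1 -> a2 -> a3 -> b3 -> c3 -> d3 -> e3 -> e2 -> d2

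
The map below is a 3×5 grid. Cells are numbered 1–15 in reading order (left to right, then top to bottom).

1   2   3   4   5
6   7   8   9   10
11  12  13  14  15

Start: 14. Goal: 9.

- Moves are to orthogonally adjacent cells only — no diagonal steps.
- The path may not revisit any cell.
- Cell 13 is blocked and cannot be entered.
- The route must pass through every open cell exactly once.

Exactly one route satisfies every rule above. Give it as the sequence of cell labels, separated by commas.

14, 15, 10, 5, 4, 3, 2, 1, 6, 11, 12, 7, 8, 9

Need to visit all 14 open cells exactly once, starting at 14 and ending at 9.
Route from 14: right 1 to 15, up 2 to 5, left 4 to 1, down 2 to 11, right 1 to 12, up 1 to 7, right 2 to 9 — 13 moves in all.
Check: all 14 open cells covered.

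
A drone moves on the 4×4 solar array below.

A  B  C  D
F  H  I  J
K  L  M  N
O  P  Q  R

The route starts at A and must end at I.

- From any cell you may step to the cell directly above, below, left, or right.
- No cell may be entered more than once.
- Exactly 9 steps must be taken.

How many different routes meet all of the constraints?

Need simple routes of exactly 9 moves from A to I (Manhattan distance 3, so 3 moves are spent on a detour and 3 undoing it).
Branch systematically from the start, pruning whenever the remaining move budget drops below the Manhattan distance to I or differs from it in parity. Grouping the completions by first move — via F: 19; via B: 12 — and summing: 19 + 12 = 31.
That gives 31 routes.

31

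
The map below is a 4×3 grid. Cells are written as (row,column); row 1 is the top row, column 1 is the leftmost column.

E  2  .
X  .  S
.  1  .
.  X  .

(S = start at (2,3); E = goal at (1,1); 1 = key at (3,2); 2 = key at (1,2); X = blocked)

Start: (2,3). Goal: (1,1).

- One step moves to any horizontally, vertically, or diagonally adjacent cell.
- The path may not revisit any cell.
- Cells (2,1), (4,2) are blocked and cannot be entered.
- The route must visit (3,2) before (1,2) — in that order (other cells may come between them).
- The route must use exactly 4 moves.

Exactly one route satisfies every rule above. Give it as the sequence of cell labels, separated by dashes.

The waypoints must appear in the order (3,2), (1,2), with no cell reused.
Route from (2,3): down-left to (3,2), 2× up (reaching (1,2)), left to (1,1) — 4 moves in all.
Check: order respected (1 at step 1, 2 at step 3); 4 moves as required.

(2,3) - (3,2) - (2,2) - (1,2) - (1,1)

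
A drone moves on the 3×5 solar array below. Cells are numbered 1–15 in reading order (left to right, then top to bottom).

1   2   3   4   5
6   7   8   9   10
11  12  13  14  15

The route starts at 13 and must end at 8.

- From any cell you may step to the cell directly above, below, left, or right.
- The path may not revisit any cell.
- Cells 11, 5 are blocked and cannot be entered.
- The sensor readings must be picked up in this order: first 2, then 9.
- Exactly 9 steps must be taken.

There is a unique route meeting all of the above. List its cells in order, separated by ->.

The waypoints must appear in the order 2, 9, with no cell reused.
Route from 13: left to 12, up to 7, left to 6, up to 1, 3× right (reaching 4), down to 9, left to 8 — 9 moves in all.
Check: order respected (2 at step 5, 9 at step 8); 9 moves as required.

13 -> 12 -> 7 -> 6 -> 1 -> 2 -> 3 -> 4 -> 9 -> 8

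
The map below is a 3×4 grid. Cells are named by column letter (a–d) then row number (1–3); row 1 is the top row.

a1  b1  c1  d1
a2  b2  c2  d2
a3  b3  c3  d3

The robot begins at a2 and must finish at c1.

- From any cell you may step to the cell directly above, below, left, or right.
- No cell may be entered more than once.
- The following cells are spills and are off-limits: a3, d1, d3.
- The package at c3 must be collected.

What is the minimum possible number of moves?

5

Any route passes through c3 somewhere between a2 and c1. Summing Manhattan distances along the two legs (a2 → c3 → c1) gives a lower bound of 3 + 2 = 5 moves.
A route of 5 moves achieves this: a2 → b2 → b3 → c3 → c2 → c1.
Since 5 matches the lower bound, it is optimal.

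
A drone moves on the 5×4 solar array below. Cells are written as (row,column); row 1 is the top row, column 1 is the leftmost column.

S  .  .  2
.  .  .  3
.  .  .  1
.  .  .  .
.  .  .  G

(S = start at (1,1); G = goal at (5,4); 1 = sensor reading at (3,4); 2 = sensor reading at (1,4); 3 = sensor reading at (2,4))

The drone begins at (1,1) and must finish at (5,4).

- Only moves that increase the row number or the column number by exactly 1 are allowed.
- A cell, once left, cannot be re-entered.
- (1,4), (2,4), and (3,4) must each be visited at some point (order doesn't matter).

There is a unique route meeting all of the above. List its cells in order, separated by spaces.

(1,1) (1,2) (1,3) (1,4) (2,4) (3,4) (4,4) (5,4)

Moves only go right or down, so the column and row indices never decrease.
Route from (1,1): 3× right (reaching (1,4)), 4× down (reaching (5,4)) — 7 moves in all.
Check: all required cells visited.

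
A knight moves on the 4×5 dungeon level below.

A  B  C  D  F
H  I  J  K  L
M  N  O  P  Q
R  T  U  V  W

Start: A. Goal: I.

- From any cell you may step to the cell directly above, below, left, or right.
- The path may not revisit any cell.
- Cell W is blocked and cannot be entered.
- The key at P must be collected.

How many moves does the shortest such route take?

8

Any route passes through P somewhere between A and I. Summing Manhattan distances along the two legs (A → P → I) gives a lower bound of 5 + 3 = 8 moves.
A route of 8 moves achieves this: A → H → M → N → O → P → K → J → I.
Since 8 matches the lower bound, it is optimal.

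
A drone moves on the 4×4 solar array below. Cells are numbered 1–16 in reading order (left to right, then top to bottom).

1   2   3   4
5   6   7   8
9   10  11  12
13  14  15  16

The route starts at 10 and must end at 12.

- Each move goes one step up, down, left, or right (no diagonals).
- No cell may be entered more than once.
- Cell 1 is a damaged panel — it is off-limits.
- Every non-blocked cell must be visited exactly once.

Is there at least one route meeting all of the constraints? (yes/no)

yes

One route that works: 10 → 14 → 13 → 9 → 5 → 6 → 2 → 3 → 4 → 8 → 7 → 11 → 15 → 16 → 12.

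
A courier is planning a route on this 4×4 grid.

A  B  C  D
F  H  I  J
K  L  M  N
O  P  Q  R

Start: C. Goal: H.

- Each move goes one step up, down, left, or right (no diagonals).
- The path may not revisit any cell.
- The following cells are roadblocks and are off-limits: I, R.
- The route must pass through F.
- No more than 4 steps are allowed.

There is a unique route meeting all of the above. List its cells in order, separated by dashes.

C - B - A - F - H

The budget equals the shortest possible length, so every move has to be on a shortest route through the required cells.
Route from C: 2× left (reaching A), down to F, right to H — 4 moves in all.
Check: all required cells visited; 4 ≤ 4 moves.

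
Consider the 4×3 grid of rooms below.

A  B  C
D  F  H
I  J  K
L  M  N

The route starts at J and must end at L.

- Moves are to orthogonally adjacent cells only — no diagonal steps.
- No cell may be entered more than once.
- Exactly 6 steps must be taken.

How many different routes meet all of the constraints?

3

Need simple routes of exactly 6 moves from J to L (Manhattan distance 2, so 2 moves are spent on a detour and 2 undoing it).
Enumerating: J F B A D I L | J F H K N M L | J K H F D I L.
That gives 3 routes.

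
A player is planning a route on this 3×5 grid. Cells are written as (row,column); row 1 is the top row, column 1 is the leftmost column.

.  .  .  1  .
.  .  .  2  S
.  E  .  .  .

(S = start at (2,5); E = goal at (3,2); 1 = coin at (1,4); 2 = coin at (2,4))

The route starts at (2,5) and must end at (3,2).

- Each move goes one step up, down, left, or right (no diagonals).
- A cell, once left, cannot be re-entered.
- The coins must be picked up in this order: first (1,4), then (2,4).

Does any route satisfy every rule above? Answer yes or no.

One route that works: (2,5) → (1,5) → (1,4) → (2,4) → (3,4) → (3,3) → (3,2).

yes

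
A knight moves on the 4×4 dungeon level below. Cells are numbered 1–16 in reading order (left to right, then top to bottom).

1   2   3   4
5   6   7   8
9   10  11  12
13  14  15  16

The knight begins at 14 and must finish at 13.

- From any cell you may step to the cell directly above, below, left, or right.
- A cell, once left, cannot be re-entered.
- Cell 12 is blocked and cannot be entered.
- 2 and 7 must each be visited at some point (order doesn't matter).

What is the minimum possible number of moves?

9

Any route passes through 2 and 7 in some order between 14 and 13. Summing Manhattan distances along each leg and taking the cheapest ordering (14 → 7 → 2 → 13) gives a lower bound of 3 + 2 + 4 = 9 moves.
A route of 9 moves achieves this: 14 → 10 → 6 → 7 → 3 → 2 → 1 → 5 → 9 → 13.
Since 9 matches the lower bound, it is optimal.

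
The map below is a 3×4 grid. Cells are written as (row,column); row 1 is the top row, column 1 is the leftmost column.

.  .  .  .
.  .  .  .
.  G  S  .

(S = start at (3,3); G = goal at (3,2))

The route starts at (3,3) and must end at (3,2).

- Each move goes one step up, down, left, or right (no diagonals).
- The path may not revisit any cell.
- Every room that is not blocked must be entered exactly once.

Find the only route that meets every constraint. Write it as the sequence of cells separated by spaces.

Need to visit all 12 open cells exactly once, starting at (3,3) and ending at (3,2).
Cell (3,1) has only two open neighbours ((2,1) and (3,2)), so the path must pass straight through it: one of those is the cell it's entered from and the other is where it exits.
Route from (3,3): right 1 to (3,4), up 2 to (1,4), left 1 to (1,3), down 1 to (2,3), left 1 to (2,2), up 1 to (1,2), left 1 to (1,1), down 2 to (3,1), right 1 to (3,2) — 11 moves in all.
Check: all 12 open cells covered.

(3,3) (3,4) (2,4) (1,4) (1,3) (2,3) (2,2) (1,2) (1,1) (2,1) (3,1) (3,2)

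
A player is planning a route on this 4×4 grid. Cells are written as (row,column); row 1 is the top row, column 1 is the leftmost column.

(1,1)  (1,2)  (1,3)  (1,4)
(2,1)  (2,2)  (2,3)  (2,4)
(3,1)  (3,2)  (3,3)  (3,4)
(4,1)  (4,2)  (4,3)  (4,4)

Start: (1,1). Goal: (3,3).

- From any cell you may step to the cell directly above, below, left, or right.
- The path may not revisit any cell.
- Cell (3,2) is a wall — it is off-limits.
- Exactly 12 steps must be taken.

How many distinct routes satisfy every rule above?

Need simple routes of exactly 12 moves from (1,1) to (3,3) (Manhattan distance 4, so 4 moves are spent on a detour and 4 undoing it).
Enumerating: (1,1) (2,1) (3,1) (4,1) (4,2) (4,3) (4,4) (3,4) (2,4) (1,4) (1,3) (2,3) (3,3) | (1,1) (1,2) (2,2) (2,1) (3,1) (4,1) (4,2) (4,3) (4,4) (3,4) (2,4) (2,3) (3,3) | (1,1) (1,2) (1,3) (2,3) (2,2) (2,1) (3,1) (4,1) (4,2) (4,3) (4,4) (3,4) (3,3) | (1,1) (1,2) (1,3) (1,4) (2,4) (2,3) (2,2) (2,1) (3,1) (4,1) (4,2) (4,3) (3,3).
That gives 4 routes.

4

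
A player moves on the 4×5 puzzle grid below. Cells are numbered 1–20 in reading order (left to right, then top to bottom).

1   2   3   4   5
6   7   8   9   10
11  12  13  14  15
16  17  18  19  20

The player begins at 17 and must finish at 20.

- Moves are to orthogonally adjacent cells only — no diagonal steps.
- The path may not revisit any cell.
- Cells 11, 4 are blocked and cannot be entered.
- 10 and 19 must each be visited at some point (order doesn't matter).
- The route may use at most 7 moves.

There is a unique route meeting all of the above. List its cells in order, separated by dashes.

17 - 18 - 19 - 14 - 9 - 10 - 15 - 20

The 7-move cap with required stops at 10, 19 leaves no slack for detours.
Route from 17: right 2 to 19, up 2 to 9, right 1 to 10, down 2 to 20 — 7 moves in all.
Check: all required cells visited; 7 ≤ 7 moves.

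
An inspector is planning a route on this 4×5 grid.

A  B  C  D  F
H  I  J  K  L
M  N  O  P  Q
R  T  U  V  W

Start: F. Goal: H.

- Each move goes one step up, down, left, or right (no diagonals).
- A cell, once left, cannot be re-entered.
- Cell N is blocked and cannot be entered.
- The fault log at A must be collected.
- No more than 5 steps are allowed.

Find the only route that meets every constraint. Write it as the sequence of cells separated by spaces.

F D C B A H

Any route must reach A and still end at H within 5 moves, so the order of the required stops is forced.
Route from F: left 4 to A, down 1 to H — 5 moves in all.
Check: all required cells visited; 5 ≤ 5 moves.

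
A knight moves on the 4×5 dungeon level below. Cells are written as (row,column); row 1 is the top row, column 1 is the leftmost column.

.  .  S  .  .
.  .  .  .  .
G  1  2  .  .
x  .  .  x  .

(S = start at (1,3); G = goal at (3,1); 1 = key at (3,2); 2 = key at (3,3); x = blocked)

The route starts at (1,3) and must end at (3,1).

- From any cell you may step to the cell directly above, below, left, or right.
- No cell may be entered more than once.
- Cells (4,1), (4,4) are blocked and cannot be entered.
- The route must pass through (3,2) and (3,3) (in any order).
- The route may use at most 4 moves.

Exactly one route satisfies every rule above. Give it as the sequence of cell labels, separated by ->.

(1,3) -> (2,3) -> (3,3) -> (3,2) -> (3,1)

The budget equals the shortest possible length, so every move has to be on a shortest route through the required cells.
Route from (1,3): 2× down (reaching (3,3)), 2× left (reaching (3,1)) — 4 moves in all.
Check: all required cells visited; 4 ≤ 4 moves.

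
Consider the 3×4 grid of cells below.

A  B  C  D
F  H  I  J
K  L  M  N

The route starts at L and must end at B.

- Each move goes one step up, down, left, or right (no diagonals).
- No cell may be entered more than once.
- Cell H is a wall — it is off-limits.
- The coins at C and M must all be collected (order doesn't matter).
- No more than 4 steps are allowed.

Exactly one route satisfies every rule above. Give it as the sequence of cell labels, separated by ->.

Any route must reach C and M and still end at B within 4 moves, so the order of the required stops is forced.
Route from L: right to M, 2× up (reaching C), left to B — 4 moves in all.
Check: all required cells visited; 4 ≤ 4 moves.

L -> M -> I -> C -> B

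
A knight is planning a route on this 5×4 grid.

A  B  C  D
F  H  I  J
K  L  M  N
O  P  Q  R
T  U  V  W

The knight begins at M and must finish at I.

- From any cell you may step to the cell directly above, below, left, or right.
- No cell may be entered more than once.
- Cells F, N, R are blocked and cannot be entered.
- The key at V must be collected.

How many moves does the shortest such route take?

7

Any route passes through V somewhere between M and I. Summing Manhattan distances along the two legs (M → V → I) gives a lower bound of 2 + 3 = 5 moves.
The shortest route satisfying every rule uses 7 moves: M → Q → V → U → P → L → H → I.
The no-revisit rule (legs can't share cells) pushes the minimum above the 5-move bound; an exhaustive check rules out every length from 5 to 6, leaving 7 as the minimum.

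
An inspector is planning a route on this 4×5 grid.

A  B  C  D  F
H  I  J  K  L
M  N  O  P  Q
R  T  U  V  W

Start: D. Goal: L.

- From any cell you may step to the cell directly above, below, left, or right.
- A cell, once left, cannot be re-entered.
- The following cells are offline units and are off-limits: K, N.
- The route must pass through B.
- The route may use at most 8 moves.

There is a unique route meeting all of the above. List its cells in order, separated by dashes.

The budget equals the shortest possible length, so every move has to be on a shortest route through the required cells.
Route from D: left 2 to B, down 1 to I, right 1 to J, down 1 to O, right 2 to Q, up 1 to L — 8 moves in all.
Check: all required cells visited; 8 ≤ 8 moves.

D - C - B - I - J - O - P - Q - L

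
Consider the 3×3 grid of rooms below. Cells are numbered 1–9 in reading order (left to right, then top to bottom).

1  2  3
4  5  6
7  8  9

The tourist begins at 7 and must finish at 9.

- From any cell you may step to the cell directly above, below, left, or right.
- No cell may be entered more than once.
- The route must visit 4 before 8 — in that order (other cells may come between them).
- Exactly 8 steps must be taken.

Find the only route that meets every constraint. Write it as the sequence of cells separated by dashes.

7 - 4 - 1 - 2 - 3 - 6 - 5 - 8 - 9

The waypoints must appear in the order 4, 8, with no cell reused.
Route from 7: 2× up (reaching 1), 2× right (reaching 3), down to 6, left to 5, down to 8, right to 9 — 8 moves in all.
Check: order respected (4 at step 1, 8 at step 7); 8 moves as required.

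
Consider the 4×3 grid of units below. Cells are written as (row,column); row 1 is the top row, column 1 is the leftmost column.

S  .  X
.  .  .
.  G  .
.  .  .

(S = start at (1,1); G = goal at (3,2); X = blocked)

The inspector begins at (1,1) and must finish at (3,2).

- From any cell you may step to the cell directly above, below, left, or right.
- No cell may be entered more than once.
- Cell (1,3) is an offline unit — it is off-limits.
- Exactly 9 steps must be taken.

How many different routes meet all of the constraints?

4

Need simple routes of exactly 9 moves from (1,1) to (3,2) (Manhattan distance 3, so 3 moves are spent on a detour and 3 undoing it).
Enumerating: (1,1) (2,1) (3,1) (4,1) (4,2) (4,3) (3,3) (2,3) (2,2) (3,2) | (1,1) (2,1) (2,2) (2,3) (3,3) (4,3) (4,2) (4,1) (3,1) (3,2) | (1,1) (1,2) (2,2) (2,1) (3,1) (4,1) (4,2) (4,3) (3,3) (3,2) | (1,1) (1,2) (2,2) (2,3) (3,3) (4,3) (4,2) (4,1) (3,1) (3,2).
That gives 4 routes.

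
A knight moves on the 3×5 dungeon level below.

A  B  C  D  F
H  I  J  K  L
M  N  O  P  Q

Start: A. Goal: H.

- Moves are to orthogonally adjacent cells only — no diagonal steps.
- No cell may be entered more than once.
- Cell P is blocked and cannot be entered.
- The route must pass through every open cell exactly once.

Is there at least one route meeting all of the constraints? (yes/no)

no

Cell Q has only one open neighbour but is neither the start nor the goal, so a Hamiltonian route would have to both enter and leave it through the same neighbour — impossible without revisiting.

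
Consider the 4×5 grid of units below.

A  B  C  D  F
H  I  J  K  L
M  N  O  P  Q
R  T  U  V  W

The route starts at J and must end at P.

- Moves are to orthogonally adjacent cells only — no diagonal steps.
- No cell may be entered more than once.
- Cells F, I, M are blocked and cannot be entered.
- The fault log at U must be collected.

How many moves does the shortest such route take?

4

Any route passes through U somewhere between J and P. Summing Manhattan distances along the two legs (J → U → P) gives a lower bound of 2 + 2 = 4 moves.
A route of 4 moves achieves this: J → O → U → V → P.
Since 4 matches the lower bound, it is optimal.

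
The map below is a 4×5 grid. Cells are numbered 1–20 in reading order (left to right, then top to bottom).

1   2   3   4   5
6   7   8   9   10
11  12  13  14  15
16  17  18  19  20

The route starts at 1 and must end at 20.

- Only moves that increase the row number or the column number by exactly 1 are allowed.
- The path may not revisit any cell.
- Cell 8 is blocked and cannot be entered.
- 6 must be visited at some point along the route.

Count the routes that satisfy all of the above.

A right/down-only route from 1 to 20 makes exactly 3 down-moves and 4 right-moves in some order.
With no other constraints that would be C(7,3) = 35 routes.
Split at 6 and multiply the segment counts (each segment already excludes blocked cells): 1→6: 1; 6→20: 9; product = 9.
That gives 9 routes.

9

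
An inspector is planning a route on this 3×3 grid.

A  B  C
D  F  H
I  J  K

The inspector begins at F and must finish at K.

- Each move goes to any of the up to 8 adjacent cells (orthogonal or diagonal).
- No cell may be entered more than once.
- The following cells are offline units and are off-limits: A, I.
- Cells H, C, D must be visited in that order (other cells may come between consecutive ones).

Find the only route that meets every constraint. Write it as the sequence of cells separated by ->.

F -> H -> C -> B -> D -> J -> K

The waypoints must appear in the order H, C, D, with no cell reused.
Route from F: right to H, up to C, left to B, down-left to D, down-right to J, right to K — 6 moves in all.
Check: order respected (H at step 1, C at step 2, D at step 4).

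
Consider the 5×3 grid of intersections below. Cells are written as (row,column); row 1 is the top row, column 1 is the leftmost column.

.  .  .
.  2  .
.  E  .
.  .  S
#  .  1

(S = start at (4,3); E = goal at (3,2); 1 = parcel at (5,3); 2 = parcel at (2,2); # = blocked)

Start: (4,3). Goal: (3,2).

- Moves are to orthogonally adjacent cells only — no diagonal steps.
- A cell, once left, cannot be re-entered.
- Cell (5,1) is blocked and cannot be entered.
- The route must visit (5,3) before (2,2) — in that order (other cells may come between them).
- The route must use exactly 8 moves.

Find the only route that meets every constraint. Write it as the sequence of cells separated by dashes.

(4,3) - (5,3) - (5,2) - (4,2) - (4,1) - (3,1) - (2,1) - (2,2) - (3,2)

The waypoints must appear in the order (5,3), (2,2), with no cell reused.
Route from (4,3): down 1 to (5,3), left 1 to (5,2), up 1 to (4,2), left 1 to (4,1), up 2 to (2,1), right 1 to (2,2), down 1 to (3,2) — 8 moves in all.
Check: order respected (1 at step 1, 2 at step 7); 8 moves as required.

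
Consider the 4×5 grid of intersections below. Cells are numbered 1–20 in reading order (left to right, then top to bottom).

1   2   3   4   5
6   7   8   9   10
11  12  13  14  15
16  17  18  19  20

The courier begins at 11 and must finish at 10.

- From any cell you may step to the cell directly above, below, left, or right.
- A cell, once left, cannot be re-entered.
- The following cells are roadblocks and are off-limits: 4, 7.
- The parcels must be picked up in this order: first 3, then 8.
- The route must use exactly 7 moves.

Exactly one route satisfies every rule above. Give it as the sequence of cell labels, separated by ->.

11 -> 6 -> 1 -> 2 -> 3 -> 8 -> 9 -> 10

The waypoints must appear in the order 3, 8, with no cell reused.
Route from 11: 2× up (reaching 1), 2× right (reaching 3), down to 8, 2× right (reaching 10) — 7 moves in all.
Check: order respected (3 at step 4, 8 at step 5); 7 moves as required.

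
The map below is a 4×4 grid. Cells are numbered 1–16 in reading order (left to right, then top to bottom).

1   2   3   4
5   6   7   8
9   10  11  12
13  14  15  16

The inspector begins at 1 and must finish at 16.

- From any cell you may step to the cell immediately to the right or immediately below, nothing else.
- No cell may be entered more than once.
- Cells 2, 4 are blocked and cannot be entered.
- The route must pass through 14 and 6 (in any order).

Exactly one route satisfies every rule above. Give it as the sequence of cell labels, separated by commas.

1, 5, 6, 10, 14, 15, 16

Moves only go right or down, so the column and row indices never decrease.
Route from 1: down to 5, right to 6, 2× down (reaching 14), 2× right (reaching 16) — 6 moves in all.
Check: all required cells visited.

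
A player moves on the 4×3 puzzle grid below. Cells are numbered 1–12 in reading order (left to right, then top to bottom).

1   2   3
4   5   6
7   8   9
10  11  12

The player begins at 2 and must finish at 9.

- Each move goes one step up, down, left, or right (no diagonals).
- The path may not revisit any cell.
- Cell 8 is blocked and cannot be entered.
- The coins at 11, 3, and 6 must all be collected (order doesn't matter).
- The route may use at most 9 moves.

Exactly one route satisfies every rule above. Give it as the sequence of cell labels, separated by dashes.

The budget equals the shortest possible length, so every move has to be on a shortest route through the required cells.
Route from 2: right 1 to 3, down 1 to 6, left 2 to 4, down 2 to 10, right 2 to 12, up 1 to 9 — 9 moves in all.
Check: all required cells visited; 9 ≤ 9 moves.

2 - 3 - 6 - 5 - 4 - 7 - 10 - 11 - 12 - 9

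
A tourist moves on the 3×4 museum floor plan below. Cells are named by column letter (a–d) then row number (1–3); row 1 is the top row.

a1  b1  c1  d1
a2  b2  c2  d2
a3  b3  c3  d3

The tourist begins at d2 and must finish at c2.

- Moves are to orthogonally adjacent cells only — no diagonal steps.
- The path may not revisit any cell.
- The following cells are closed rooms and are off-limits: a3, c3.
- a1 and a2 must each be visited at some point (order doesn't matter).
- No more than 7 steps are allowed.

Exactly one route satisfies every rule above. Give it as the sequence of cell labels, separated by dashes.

d2 - d1 - c1 - b1 - a1 - a2 - b2 - c2

The 7-move cap with required stops at a1, a2 leaves no slack for detours.
Route from d2: up 1 to d1, left 3 to a1, down 1 to a2, right 2 to c2 — 7 moves in all.
Check: all required cells visited; 7 ≤ 7 moves.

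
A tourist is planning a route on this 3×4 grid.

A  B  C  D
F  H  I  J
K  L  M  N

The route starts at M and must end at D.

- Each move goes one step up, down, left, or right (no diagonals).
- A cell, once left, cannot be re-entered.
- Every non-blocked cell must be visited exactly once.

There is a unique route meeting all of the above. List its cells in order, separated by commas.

Need to visit all 12 open cells exactly once, starting at M and ending at D.
Cell A has only two open neighbours (F and B), so the path must pass straight through it: one of those is the cell it's entered from and the other is where it exits.
Route from M: right 1 to N, up 1 to J, left 2 to H, down 1 to L, left 1 to K, up 2 to A, right 3 to D — 11 moves in all.
Check: all 12 open cells covered.

M, N, J, I, H, L, K, F, A, B, C, D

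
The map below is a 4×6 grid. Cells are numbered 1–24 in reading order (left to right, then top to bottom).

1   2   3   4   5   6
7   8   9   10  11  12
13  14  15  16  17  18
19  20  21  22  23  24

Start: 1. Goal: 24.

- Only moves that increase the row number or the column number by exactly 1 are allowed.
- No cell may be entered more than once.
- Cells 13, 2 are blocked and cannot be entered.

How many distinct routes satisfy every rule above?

15

A right/down-only route from 1 to 24 makes exactly 3 down-moves and 5 right-moves in some order.
With no other constraints that would be C(8,3) = 56 routes.
Subtract routes through each blocked cell (inclusion–exclusion for overlaps): − through 2: 35 − through 13: 6 → 15.
That gives 15 routes.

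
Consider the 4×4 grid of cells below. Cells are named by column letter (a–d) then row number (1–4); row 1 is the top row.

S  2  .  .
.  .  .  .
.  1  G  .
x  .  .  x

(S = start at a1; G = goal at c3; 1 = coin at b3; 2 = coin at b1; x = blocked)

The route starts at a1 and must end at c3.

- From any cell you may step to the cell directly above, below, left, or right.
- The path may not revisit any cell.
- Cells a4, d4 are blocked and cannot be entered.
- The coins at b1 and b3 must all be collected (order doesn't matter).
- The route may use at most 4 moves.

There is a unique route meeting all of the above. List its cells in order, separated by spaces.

a1 b1 b2 b3 c3

The budget equals the shortest possible length, so every move has to be on a shortest route through the required cells.
Route from a1: right 1 to b1, down 2 to b3, right 1 to c3 — 4 moves in all.
Check: all required cells visited; 4 ≤ 4 moves.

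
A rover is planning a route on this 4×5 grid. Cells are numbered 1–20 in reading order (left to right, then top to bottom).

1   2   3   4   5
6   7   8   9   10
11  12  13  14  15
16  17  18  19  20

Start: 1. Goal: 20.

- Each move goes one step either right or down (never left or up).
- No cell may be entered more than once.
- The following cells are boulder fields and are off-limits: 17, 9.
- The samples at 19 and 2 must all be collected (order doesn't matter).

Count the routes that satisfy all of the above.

A right/down-only route from 1 to 20 makes exactly 3 down-moves and 4 right-moves in some order.
With no other constraints that would be C(7,3) = 35 routes.
A monotone route can only reach the required cells in the order 2, 19, so split there and multiply the segment counts (each segment already excludes blocked cells): 1→2: 1; 2→19: 6; 19→20: 1; product = 6.
That gives 6 routes.

6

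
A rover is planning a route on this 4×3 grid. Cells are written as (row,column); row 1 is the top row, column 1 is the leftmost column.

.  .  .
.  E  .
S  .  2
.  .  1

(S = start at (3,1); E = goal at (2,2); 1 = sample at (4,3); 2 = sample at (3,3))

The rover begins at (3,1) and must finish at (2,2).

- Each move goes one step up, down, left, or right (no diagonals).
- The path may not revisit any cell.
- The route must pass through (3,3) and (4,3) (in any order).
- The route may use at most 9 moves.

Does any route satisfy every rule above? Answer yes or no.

One route that works: (3,1) → (4,1) → (4,2) → (4,3) → (3,3) → (2,3) → (2,2).

yes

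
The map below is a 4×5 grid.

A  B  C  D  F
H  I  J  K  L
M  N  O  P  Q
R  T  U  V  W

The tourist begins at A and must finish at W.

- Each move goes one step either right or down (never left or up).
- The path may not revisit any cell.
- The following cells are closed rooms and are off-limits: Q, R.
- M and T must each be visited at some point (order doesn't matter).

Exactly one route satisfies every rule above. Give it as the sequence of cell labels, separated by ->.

Moves only go right or down, so the column and row indices never decrease.
Route from A: down 2 to M, right 1 to N, down 1 to T, right 3 to W — 7 moves in all.
Check: all required cells visited.

A -> H -> M -> N -> T -> U -> V -> W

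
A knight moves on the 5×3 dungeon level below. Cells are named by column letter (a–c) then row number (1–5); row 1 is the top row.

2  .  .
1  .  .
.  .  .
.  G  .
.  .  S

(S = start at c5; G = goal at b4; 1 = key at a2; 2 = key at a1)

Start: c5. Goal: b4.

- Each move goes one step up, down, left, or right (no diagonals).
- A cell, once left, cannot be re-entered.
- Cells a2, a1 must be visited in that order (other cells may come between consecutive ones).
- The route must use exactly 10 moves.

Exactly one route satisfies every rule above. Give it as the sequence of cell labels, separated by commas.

The waypoints must appear in the order a2, a1, with no cell reused.
Route from c5: left 2 to a5, up 4 to a1, right 1 to b1, down 3 to b4 — 10 moves in all.
Check: order respected (1 at step 5, 2 at step 6); 10 moves as required.

c5, b5, a5, a4, a3, a2, a1, b1, b2, b3, b4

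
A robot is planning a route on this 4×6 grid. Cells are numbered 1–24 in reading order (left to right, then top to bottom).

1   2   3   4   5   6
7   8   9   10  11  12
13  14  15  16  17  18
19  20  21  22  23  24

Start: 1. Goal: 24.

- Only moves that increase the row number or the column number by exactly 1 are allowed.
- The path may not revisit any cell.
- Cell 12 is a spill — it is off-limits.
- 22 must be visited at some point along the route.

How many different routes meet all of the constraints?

A right/down-only route from 1 to 24 makes exactly 3 down-moves and 5 right-moves in some order.
With no other constraints that would be C(8,3) = 56 routes.
Split at 22 and multiply the segment counts (each segment already excludes blocked cells): 1→22: 20; 22→24: 1; product = 20.
That gives 20 routes.

20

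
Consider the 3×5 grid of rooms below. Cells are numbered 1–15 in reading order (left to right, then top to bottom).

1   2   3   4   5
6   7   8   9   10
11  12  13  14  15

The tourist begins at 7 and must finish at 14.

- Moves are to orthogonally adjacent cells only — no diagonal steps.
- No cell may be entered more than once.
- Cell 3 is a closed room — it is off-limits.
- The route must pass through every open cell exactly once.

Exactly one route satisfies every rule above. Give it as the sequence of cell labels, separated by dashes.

Need to visit all 14 open cells exactly once, starting at 7 and ending at 14.
Cell 15 has only two open neighbours (10 and 14), so the path must pass straight through it: one of those is the cell it's entered from and the other is where it exits.
Route from 7: up 1 to 2, left 1 to 1, down 2 to 11, right 2 to 13, up 1 to 8, right 1 to 9, up 1 to 4, right 1 to 5, down 2 to 15, left 1 to 14 — 13 moves in all.
Check: all 14 open cells covered.

7 - 2 - 1 - 6 - 11 - 12 - 13 - 8 - 9 - 4 - 5 - 10 - 15 - 14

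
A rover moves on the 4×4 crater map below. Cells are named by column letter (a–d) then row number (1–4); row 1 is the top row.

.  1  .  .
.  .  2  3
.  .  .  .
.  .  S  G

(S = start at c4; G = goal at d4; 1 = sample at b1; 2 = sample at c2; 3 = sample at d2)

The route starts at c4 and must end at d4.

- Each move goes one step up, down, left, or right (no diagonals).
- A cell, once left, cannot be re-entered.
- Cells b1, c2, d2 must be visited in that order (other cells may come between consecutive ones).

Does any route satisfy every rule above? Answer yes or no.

One route that works: c4 → c3 → b3 → b2 → b1 → c1 → c2 → d2 → d3 → d4.

yes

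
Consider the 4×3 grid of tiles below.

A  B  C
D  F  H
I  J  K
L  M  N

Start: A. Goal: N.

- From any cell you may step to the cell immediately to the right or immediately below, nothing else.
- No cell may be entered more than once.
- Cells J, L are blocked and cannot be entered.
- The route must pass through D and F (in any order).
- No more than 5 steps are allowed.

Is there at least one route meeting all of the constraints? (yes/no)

yes

One route that works: A → D → F → H → K → N.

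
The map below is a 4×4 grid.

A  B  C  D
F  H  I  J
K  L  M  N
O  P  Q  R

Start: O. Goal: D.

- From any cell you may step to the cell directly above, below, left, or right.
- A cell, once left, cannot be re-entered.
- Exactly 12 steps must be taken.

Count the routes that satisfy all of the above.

48

Need simple routes of exactly 12 moves from O to D (Manhattan distance 6, so 3 moves are spent on a detour and 3 undoing it).
Branch systematically from the start, pruning whenever the remaining move budget drops below the Manhattan distance to D or differs from it in parity. Grouping the completions by first move — via K: 24; via P: 24 — and summing: 24 + 24 = 48.
That gives 48 routes.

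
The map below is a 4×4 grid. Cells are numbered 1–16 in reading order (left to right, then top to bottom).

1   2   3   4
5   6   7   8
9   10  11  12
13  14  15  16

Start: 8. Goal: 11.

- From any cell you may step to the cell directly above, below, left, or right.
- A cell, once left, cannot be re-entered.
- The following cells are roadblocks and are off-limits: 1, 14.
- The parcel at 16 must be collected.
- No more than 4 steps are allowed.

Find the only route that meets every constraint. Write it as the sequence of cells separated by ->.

8 -> 12 -> 16 -> 15 -> 11

The 4-move cap with required stops at 16 leaves no slack for detours.
Route from 8: down 2 to 16, left 1 to 15, up 1 to 11 — 4 moves in all.
Check: all required cells visited; 4 ≤ 4 moves.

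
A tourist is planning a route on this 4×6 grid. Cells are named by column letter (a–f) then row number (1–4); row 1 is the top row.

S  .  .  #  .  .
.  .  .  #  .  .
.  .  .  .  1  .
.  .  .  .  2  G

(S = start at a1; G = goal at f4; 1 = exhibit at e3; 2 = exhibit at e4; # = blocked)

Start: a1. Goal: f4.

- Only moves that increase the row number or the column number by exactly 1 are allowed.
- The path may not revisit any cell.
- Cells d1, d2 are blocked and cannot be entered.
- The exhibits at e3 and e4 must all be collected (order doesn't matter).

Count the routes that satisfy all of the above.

6

A right/down-only route from a1 to f4 makes exactly 3 down-moves and 5 right-moves in some order.
With no other constraints that would be C(8,3) = 56 routes.
A monotone route can only reach the required cells in the order e3, e4, so split there and multiply the segment counts (each segment already excludes blocked cells): a1→e3: 6; e3→e4: 1; e4→f4: 1; product = 6.
That gives 6 routes.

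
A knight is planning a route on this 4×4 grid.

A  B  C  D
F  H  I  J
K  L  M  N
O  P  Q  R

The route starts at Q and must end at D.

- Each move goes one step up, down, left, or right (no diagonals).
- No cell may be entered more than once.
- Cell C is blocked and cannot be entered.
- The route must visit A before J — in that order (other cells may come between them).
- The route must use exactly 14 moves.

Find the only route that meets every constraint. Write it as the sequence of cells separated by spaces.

The waypoints must appear in the order A, J, with no cell reused.
Route from Q: right 1 to R, up 1 to N, left 2 to L, down 1 to P, left 1 to O, up 3 to A, right 1 to B, down 1 to H, right 2 to J, up 1 to D — 14 moves in all.
Check: order respected (A at step 9, J at step 13); 14 moves as required.

Q R N M L P O K F A B H I J D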